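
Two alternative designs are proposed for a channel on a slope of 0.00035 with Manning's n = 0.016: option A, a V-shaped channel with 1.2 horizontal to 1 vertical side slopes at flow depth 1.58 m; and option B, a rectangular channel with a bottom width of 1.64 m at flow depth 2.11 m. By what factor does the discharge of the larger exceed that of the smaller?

Channel A: For a triangular section with side slope z = 1.2: A = zy² = 1.2×1.58² = 2.996 m²; P = 2y√(1+z²) = 2×1.58×1.562 = 4.936 m. Hydraulic radius R = A/P = 2.996/4.936 = 0.6069 m. Q_A = (1/0.016)·2.996·0.6069^(2/3)·√0.00035 = 2.511 m³/s.
Channel B: Flow area A = b·y = 1.64 × 2.11 = 3.46 m². Wetted perimeter P = b + 2y = 1.64 + 2×2.11 = 5.86 m. Hydraulic radius R = A/P = 3.46/5.86 = 0.5905 m. Q_B = (1/0.016)·3.46·0.5905^(2/3)·√0.00035 = 2.848 m³/s.
The larger discharge is 2.848 m³/s and the smaller is 2.511 m³/s; the ratio is 1.13.

1.13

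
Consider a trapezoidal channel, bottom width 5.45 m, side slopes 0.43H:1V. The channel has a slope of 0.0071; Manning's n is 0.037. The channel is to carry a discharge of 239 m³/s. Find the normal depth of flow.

Manning's equation rearranged: A R^(2/3) = nQ / (1·√S) = 0.037 × 239 / (√0.0071) = 104.9.
Trying y = 5.8 m: A R^(2/3) = 85.97 — low.
Trying y = 7.2 m: A R^(2/3) = 125.5 — high.
Trying y = 6.51 m: A R^(2/3) = 105.1 — close enough.

y_n = 6.51 m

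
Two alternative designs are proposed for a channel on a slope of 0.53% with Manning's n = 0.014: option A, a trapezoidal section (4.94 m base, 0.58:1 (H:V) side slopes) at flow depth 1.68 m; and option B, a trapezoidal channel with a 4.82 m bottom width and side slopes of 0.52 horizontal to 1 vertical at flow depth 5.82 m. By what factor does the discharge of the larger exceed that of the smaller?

7.92

Channel A: With bottom width b = 4.94 m and side slope z = 0.58: A = (b + zy)y = (4.94 + 0.58×1.68)×1.68 = 9.936 m²; P = b + 2y√(1+z²) = 4.94 + 2×1.68×1.156 = 8.824 m. Hydraulic radius R = A/P = 9.936/8.824 = 1.126 m. Q_A = (1/0.014)·9.936·1.126^(2/3)·√0.0053 = 55.92 m³/s.
Channel B: With bottom width b = 4.82 m and side slope z = 0.52: A = (b + zy)y = (4.82 + 0.52×5.82)×5.82 = 45.67 m²; P = b + 2y√(1+z²) = 4.82 + 2×5.82×1.127 = 17.94 m. Hydraulic radius R = A/P = 45.67/17.94 = 2.546 m. Q_B = (1/0.014)·45.67·2.546^(2/3)·√0.0053 = 442.7 m³/s.
The larger discharge is 442.7 m³/s and the smaller is 55.92 m³/s; the ratio is 7.92.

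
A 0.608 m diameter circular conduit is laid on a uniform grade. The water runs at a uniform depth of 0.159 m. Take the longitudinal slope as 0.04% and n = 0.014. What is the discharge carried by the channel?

Q = 0.0177 m³/s

For a circular section of diameter D = 0.608 m at depth y = 0.159 m, the central angle is θ = 2 arccos(1 − 2y/D) = 2.147 rad. Then A = (D²/8)(θ − sin θ) = 0.06047 m² and P = Dθ/2 = 0.6527 m.
Hydraulic radius R = A/P = 0.06047/0.6527 = 0.09265 m.
Manning's equation: Q = (1/n) A R^(2/3) S^(1/2) = (1/0.014) × 0.06047 × 0.09265^(2/3) × 0.0004^(1/2) = 0.0177 m³/s.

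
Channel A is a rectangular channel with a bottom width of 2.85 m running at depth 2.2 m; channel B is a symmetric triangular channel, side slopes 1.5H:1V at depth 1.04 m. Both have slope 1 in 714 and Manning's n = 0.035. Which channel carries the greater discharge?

Channel A: Flow area A = b·y = 2.85 × 2.2 = 6.27 m². Wetted perimeter P = b + 2y = 2.85 + 2×2.2 = 7.25 m. Hydraulic radius R = A/P = 6.27/7.25 = 0.8648 m. Q_A = (1/0.035)·6.27·0.8648^(2/3)·√0.001401 = 6.086 m³/s.
Channel B: For a triangular section with side slope z = 1.5: A = zy² = 1.5×1.04² = 1.622 m²; P = 2y√(1+z²) = 2×1.04×1.803 = 3.75 m. Hydraulic radius R = A/P = 1.622/3.75 = 0.4327 m. Q_B = (1/0.035)·1.622·0.4327^(2/3)·√0.001401 = 0.9924 m³/s.
Q_A = 6.086 m³/s vs Q_B = 0.9924 m³/s, so channel A carries more.

channel A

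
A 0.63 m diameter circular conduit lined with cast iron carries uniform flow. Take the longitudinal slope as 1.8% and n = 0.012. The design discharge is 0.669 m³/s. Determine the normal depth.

Manning's equation rearranged: A R^(2/3) = nQ / (1·√S) = 0.012 × 0.669 / (√0.018) = 0.05984.
At y = 0.267 m: A R^(2/3) = 0.03403 — low.
At y = 0.432 m: A R^(2/3) = 0.07406 — high.
At y = 0.373 m: A R^(2/3) = 0.05984 — ≈ 0.05984.

y_n = 0.373 m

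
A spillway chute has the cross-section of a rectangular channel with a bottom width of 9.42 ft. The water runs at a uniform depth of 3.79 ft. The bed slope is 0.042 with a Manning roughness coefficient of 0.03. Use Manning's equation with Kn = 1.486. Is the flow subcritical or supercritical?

Flow area A = b·y = 9.42 × 3.79 = 35.7 ft². Wetted perimeter P = b + 2y = 9.42 + 2×3.79 = 17 ft.
Hydraulic radius R = A/P = 35.7/17 = 2.1 ft.
V = (1.486/n) R^(2/3) √S = (1.486/0.03) × 2.1^(2/3) × √0.042 = 16.65 ft/s. Hydraulic depth D_h = A/T = 35.7/9.42 = 3.79 ft.
Froude number Fr = V/√(g·D_h) = 16.65/√(32.2×3.79) = 1.51, which is greater than 1, so the flow is supercritical.

supercritical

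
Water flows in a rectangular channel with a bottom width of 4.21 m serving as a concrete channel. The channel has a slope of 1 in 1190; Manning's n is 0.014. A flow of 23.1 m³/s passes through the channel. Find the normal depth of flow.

Manning's equation rearranged: A R^(2/3) = nQ / (1·√S) = 0.014 × 23.1 / (√0.0008403) = 11.16.
Try y = 1.85 m: A R^(2/3) = 7.709 — low.
Try y = 2.44 m: A R^(2/3) = 11.14 — matches.

y_n = 2.44 m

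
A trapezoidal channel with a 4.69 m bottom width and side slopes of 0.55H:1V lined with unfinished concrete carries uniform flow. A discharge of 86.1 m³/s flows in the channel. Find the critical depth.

y_c = 2.89 m

At critical depth, Q² T / (g A³) = 1, i.e. A³/T = Q²/g = 86.1²/9.81 = 755.7.
At y = 3.29 m: A³/T = 1177 — over.
At y = 2.41 m: A³/T = 415.1 — short.
At y = 2.89 m: A³/T = 759.5 — matches.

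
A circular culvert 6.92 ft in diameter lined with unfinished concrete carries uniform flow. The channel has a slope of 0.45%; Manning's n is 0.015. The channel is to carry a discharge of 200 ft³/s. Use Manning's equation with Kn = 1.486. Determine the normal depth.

y_n = 3.68 ft

Manning's equation rearranged: A R^(2/3) = nQ / (1.486·√S) = 0.015 × 200 / (1.486 × √0.0045) = 30.1.
At y = 4 ft: A R^(2/3) = 34.37 — high.
At y = 3.04 ft: A R^(2/3) = 21.63 — low.
At y = 3.68 ft: A R^(2/3) = 30.05 — ≈ 30.1.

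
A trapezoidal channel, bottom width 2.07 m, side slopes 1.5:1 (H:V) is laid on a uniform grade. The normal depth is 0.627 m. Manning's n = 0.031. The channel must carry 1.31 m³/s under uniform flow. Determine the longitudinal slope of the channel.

With bottom width b = 2.07 m and side slope z = 1.5: A = (b + zy)y = (2.07 + 1.5×0.627)×0.627 = 1.888 m²; P = b + 2y√(1+z²) = 2.07 + 2×0.627×1.803 = 4.331 m.
Hydraulic radius R = A/P = 1.888/4.331 = 0.4359 m.
From Manning's equation, S = [nQ / (1 A R^(2/3))]² = [0.031 × 1.31 / (1 × 1.888 × 0.4359^(2/3))]² = 0.0014.

S = 0.0014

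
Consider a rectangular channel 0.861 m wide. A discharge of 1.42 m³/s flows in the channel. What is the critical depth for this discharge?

For a rectangular channel, critical depth y_c = (q²/g)^(1/3) where q = Q/b = 1.42/0.861 = 1.649 m²/s.
So y_c = (1.649²/9.81)^(1/3) = 0.652 m.

y_c = 0.652 m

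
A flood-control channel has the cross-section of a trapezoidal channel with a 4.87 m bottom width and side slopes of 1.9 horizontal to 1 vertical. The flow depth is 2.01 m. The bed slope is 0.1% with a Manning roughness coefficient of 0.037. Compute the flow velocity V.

With bottom width b = 4.87 m and side slope z = 1.9: A = (b + zy)y = (4.87 + 1.9×2.01)×2.01 = 17.46 m²; P = b + 2y√(1+z²) = 4.87 + 2×2.01×2.147 = 13.5 m.
Hydraulic radius R = A/P = 17.46/13.5 = 1.294 m.
From Manning's equation, V = (1/n) R^(2/3) S^(1/2) = (1/0.037) × 1.294^(2/3) × 0.001^(1/2) = 1.01 m/s.

V = 1.01 m/s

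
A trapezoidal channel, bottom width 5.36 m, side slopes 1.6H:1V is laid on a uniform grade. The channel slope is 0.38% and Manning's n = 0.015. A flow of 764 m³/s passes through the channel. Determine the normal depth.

y_n = 5.87 m

Manning's equation rearranged: A R^(2/3) = nQ / (1·√S) = 0.015 × 764 / (√0.0038) = 185.9.
Try y = 6.67 m: A R^(2/3) = 246.6 — over.
Try y = 5.87 m: A R^(2/3) = 186 — matches.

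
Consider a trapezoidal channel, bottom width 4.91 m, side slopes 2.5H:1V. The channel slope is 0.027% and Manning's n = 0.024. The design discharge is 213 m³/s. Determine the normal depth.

Manning's equation rearranged: A R^(2/3) = nQ / (1·√S) = 0.024 × 213 / (√0.00027) = 311.1.
At y = 4.77 m: A R^(2/3) = 152.8 — short.
At y = 8.22 m: A R^(2/3) = 549.6 — over.
At y = 6.48 m: A R^(2/3) = 311.5 — ≈ 311.1.

y_n = 6.48 m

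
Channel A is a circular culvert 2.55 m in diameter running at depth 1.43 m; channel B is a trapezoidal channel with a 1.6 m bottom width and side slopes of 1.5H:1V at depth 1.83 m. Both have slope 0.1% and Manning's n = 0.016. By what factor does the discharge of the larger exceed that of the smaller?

Channel A: For a circular section of diameter D = 2.55 m at depth y = 1.43 m, the central angle is θ = 2 arccos(1 − 2y/D) = 3.385 rad. Then A = (D²/8)(θ − sin θ) = 2.948 m² and P = Dθ/2 = 4.316 m. Hydraulic radius R = A/P = 2.948/4.316 = 0.6829 m. Q_A = (1/0.016)·2.948·0.6829^(2/3)·√0.001 = 4.518 m³/s.
Channel B: With bottom width b = 1.6 m and side slope z = 1.5: A = (b + zy)y = (1.6 + 1.5×1.83)×1.83 = 7.951 m²; P = b + 2y√(1+z²) = 1.6 + 2×1.83×1.803 = 8.198 m. Hydraulic radius R = A/P = 7.951/8.198 = 0.9699 m. Q_B = (1/0.016)·7.951·0.9699^(2/3)·√0.001 = 15.4 m³/s.
The larger discharge is 15.4 m³/s and the smaller is 4.518 m³/s; the ratio is 3.41.

3.41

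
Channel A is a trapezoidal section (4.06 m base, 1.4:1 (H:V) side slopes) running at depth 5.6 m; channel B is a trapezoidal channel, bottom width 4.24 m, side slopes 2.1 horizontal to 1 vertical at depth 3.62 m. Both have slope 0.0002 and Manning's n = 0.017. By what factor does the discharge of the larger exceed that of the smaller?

1.95

Channel A: With bottom width b = 4.06 m and side slope z = 1.4: A = (b + zy)y = (4.06 + 1.4×5.6)×5.6 = 66.64 m²; P = b + 2y√(1+z²) = 4.06 + 2×5.6×1.72 = 23.33 m. Hydraulic radius R = A/P = 66.64/23.33 = 2.857 m. Q_A = (1/0.017)·66.64·2.857^(2/3)·√0.0002 = 111.6 m³/s.
Channel B: With bottom width b = 4.24 m and side slope z = 2.1: A = (b + zy)y = (4.24 + 2.1×3.62)×3.62 = 42.87 m²; P = b + 2y√(1+z²) = 4.24 + 2×3.62×2.326 = 21.08 m. Hydraulic radius R = A/P = 42.87/21.08 = 2.034 m. Q_B = (1/0.017)·42.87·2.034^(2/3)·√0.0002 = 57.24 m³/s.
The larger discharge is 111.6 m³/s and the smaller is 57.24 m³/s; the ratio is 1.95.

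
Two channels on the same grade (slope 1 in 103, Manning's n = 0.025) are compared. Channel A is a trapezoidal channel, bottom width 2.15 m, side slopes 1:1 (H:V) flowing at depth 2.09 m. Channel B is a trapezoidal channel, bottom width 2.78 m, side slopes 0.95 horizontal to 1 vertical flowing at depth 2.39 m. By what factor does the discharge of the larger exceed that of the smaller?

1.51

Channel A: With bottom width b = 2.15 m and side slope z = 1: A = (b + zy)y = (2.15 + 1×2.09)×2.09 = 8.862 m²; P = b + 2y√(1+z²) = 2.15 + 2×2.09×1.414 = 8.061 m. Hydraulic radius R = A/P = 8.862/8.061 = 1.099 m. Q_A = (1/0.025)·8.862·1.099^(2/3)·√0.009709 = 37.2 m³/s.
Channel B: With bottom width b = 2.78 m and side slope z = 0.95: A = (b + zy)y = (2.78 + 0.95×2.39)×2.39 = 12.07 m²; P = b + 2y√(1+z²) = 2.78 + 2×2.39×1.379 = 9.373 m. Hydraulic radius R = A/P = 12.07/9.373 = 1.288 m. Q_B = (1/0.025)·12.07·1.288^(2/3)·√0.009709 = 56.31 m³/s.
The larger discharge is 56.31 m³/s and the smaller is 37.2 m³/s; the ratio is 1.51.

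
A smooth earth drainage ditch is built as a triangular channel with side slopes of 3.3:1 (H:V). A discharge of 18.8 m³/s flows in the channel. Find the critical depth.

At critical depth, Q² T / (g A³) = 1, i.e. A³/T = Q²/g = 18.8²/9.81 = 36.03.
Trying y = 1.25 m: A³/T = 16.62 — low.
Trying y = 1.46 m: A³/T = 36.12 — ≈ 36.03.

y_c = 1.46 m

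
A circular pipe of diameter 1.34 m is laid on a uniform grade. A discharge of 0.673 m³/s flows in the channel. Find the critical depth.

y_c = 0.427 m

At critical depth, Q² T / (g A³) = 1, i.e. A³/T = Q²/g = 0.673²/9.81 = 0.04617.
At y = 0.3 m: A³/T = 0.01174 — short.
At y = 0.489 m: A³/T = 0.07822 — over.
At y = 0.427 m: A³/T = 0.04634 — matches.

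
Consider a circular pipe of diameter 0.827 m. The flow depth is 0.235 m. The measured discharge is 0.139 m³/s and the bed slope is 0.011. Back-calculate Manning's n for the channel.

n = 0.025

For a circular section of diameter D = 0.827 m at depth y = 0.235 m, the central angle is θ = 2 arccos(1 − 2y/D) = 2.249 rad. Then A = (D²/8)(θ − sin θ) = 0.1257 m² and P = Dθ/2 = 0.9299 m.
Hydraulic radius R = A/P = 0.1257/0.9299 = 0.1352 m.
Rearranging Manning's equation: n = (1/Q) A R^(2/3) S^(1/2) = (1/0.139) × 0.1257 × 0.1352^(2/3) × √0.011 = 0.025.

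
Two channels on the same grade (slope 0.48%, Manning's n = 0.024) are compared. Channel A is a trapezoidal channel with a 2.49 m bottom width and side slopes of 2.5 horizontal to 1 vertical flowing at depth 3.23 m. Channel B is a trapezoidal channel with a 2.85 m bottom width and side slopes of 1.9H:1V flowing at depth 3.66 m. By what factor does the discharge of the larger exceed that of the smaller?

Channel A: With bottom width b = 2.49 m and side slope z = 2.5: A = (b + zy)y = (2.49 + 2.5×3.23)×3.23 = 34.12 m²; P = b + 2y√(1+z²) = 2.49 + 2×3.23×2.693 = 19.88 m. Hydraulic radius R = A/P = 34.12/19.88 = 1.716 m. Q_A = (1/0.024)·34.12·1.716^(2/3)·√0.0048 = 141.2 m³/s.
Channel B: With bottom width b = 2.85 m and side slope z = 1.9: A = (b + zy)y = (2.85 + 1.9×3.66)×3.66 = 35.88 m²; P = b + 2y√(1+z²) = 2.85 + 2×3.66×2.147 = 18.57 m. Hydraulic radius R = A/P = 35.88/18.57 = 1.933 m. Q_B = (1/0.024)·35.88·1.933^(2/3)·√0.0048 = 160.7 m³/s.
The larger discharge is 160.7 m³/s and the smaller is 141.2 m³/s; the ratio is 1.14.

1.14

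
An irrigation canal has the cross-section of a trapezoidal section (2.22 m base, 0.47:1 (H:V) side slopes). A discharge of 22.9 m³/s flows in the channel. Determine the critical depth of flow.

y_c = 1.92 m

At critical depth, Q² T / (g A³) = 1, i.e. A³/T = Q²/g = 22.9²/9.81 = 53.46.
At y = 1.71 m: A³/T = 36.12 — too small.
At y = 2.15 m: A³/T = 79.01 — too large.
At y = 1.92 m: A³/T = 53.53 — ≈ 53.46.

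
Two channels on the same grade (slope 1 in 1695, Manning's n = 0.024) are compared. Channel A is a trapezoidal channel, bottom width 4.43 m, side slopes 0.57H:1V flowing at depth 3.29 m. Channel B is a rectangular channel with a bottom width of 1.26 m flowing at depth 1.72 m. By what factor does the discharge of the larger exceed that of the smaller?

23.1

Channel A: With bottom width b = 4.43 m and side slope z = 0.57: A = (b + zy)y = (4.43 + 0.57×3.29)×3.29 = 20.74 m²; P = b + 2y√(1+z²) = 4.43 + 2×3.29×1.151 = 12 m. Hydraulic radius R = A/P = 20.74/12 = 1.728 m. Q_A = (1/0.024)·20.74·1.728^(2/3)·√0.00059 = 30.23 m³/s.
Channel B: Flow area A = b·y = 1.26 × 1.72 = 2.167 m². Wetted perimeter P = b + 2y = 1.26 + 2×1.72 = 4.7 m. Hydraulic radius R = A/P = 2.167/4.7 = 0.4611 m. Q_B = (1/0.024)·2.167·0.4611^(2/3)·√0.00059 = 1.309 m³/s.
The larger discharge is 30.23 m³/s and the smaller is 1.309 m³/s; the ratio is 23.1.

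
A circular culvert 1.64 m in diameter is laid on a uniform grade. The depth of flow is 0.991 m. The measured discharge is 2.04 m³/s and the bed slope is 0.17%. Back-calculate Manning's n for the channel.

For a circular section of diameter D = 1.64 m at depth y = 0.991 m, the central angle is θ = 2 arccos(1 − 2y/D) = 3.562 rad. Then A = (D²/8)(θ − sin θ) = 1.335 m² and P = Dθ/2 = 2.921 m.
Hydraulic radius R = A/P = 1.335/2.921 = 0.457 m.
Rearranging Manning's equation: n = (1/Q) A R^(2/3) S^(1/2) = (1/2.04) × 1.335 × 0.457^(2/3) × √0.0017 = 0.016.

n = 0.016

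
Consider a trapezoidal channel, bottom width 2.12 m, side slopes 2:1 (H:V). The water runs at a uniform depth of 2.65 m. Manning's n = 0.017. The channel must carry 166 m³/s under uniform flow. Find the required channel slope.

With bottom width b = 2.12 m and side slope z = 2: A = (b + zy)y = (2.12 + 2×2.65)×2.65 = 19.66 m²; P = b + 2y√(1+z²) = 2.12 + 2×2.65×2.236 = 13.97 m.
Hydraulic radius R = A/P = 19.66/13.97 = 1.407 m.
From Manning's equation, S = [nQ / (1 A R^(2/3))]² = [0.017 × 166 / (1 × 19.66 × 1.407^(2/3))]² = 0.0131.

S = 0.0131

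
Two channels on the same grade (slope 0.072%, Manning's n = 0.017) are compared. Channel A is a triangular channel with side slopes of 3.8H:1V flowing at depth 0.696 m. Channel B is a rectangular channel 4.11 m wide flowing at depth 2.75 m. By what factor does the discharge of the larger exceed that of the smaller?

Channel A: For a triangular section with side slope z = 3.8: A = zy² = 3.8×0.696² = 1.841 m²; P = 2y√(1+z²) = 2×0.696×3.929 = 5.47 m. Hydraulic radius R = A/P = 1.841/5.47 = 0.3365 m. Q_A = (1/0.017)·1.841·0.3365^(2/3)·√0.00072 = 1.406 m³/s.
Channel B: Flow area A = b·y = 4.11 × 2.75 = 11.3 m². Wetted perimeter P = b + 2y = 4.11 + 2×2.75 = 9.61 m. Hydraulic radius R = A/P = 11.3/9.61 = 1.176 m. Q_B = (1/0.017)·11.3·1.176^(2/3)·√0.00072 = 19.88 m³/s.
The larger discharge is 19.88 m³/s and the smaller is 1.406 m³/s; the ratio is 14.1.

14.1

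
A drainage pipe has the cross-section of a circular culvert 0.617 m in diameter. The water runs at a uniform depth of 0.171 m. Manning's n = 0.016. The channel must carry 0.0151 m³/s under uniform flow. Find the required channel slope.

For a circular section of diameter D = 0.617 m at depth y = 0.171 m, the central angle is θ = 2 arccos(1 − 2y/D) = 2.218 rad. Then A = (D²/8)(θ − sin θ) = 0.06756 m² and P = Dθ/2 = 0.6842 m.
Hydraulic radius R = A/P = 0.06756/0.6842 = 0.09875 m.
From Manning's equation, S = [nQ / (1 A R^(2/3))]² = [0.016 × 0.0151 / (1 × 0.06756 × 0.09875^(2/3))]² = 0.00028.

S = 0.00028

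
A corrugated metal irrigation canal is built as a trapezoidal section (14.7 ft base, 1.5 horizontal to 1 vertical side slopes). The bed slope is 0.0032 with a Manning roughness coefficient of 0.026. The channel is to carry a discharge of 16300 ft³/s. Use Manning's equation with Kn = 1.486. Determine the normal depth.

y_n = 21.6 ft

Manning's equation rearranged: A R^(2/3) = nQ / (1.486·√S) = 0.026 × 16300 / (1.486 × √0.0032) = 5042.
At y = 16.2 ft: A R^(2/3) = 2661 — too small.
At y = 21.6 ft: A R^(2/3) = 5029 — close enough.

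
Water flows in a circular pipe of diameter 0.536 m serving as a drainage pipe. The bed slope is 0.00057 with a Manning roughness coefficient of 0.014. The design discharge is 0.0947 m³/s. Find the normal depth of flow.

y_n = 0.413 m

Manning's equation rearranged: A R^(2/3) = nQ / (1·√S) = 0.014 × 0.0947 / (√0.00057) = 0.05553.
At y = 0.311 m: A R^(2/3) = 0.03769 — low.
At y = 0.413 m: A R^(2/3) = 0.05555 — ≈ 0.05553.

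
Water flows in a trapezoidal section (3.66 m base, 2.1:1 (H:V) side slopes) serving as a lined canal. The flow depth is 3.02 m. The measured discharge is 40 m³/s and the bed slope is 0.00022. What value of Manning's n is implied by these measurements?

With bottom width b = 3.66 m and side slope z = 2.1: A = (b + zy)y = (3.66 + 2.1×3.02)×3.02 = 30.21 m²; P = b + 2y√(1+z²) = 3.66 + 2×3.02×2.326 = 17.71 m.
Hydraulic radius R = A/P = 30.21/17.71 = 1.706 m.
Rearranging Manning's equation: n = (1/Q) A R^(2/3) S^(1/2) = (1/40) × 30.21 × 1.706^(2/3) × √0.00022 = 0.016.

n = 0.016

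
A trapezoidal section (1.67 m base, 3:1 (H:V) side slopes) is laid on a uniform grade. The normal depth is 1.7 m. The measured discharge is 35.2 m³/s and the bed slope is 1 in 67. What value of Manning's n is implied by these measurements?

n = 0.038

With bottom width b = 1.67 m and side slope z = 3: A = (b + zy)y = (1.67 + 3×1.7)×1.7 = 11.51 m²; P = b + 2y√(1+z²) = 1.67 + 2×1.7×3.162 = 12.42 m.
Hydraulic radius R = A/P = 11.51/12.42 = 0.9265 m.
Rearranging Manning's equation: n = (1/Q) A R^(2/3) S^(1/2) = (1/35.2) × 11.51 × 0.9265^(2/3) × √0.01493 = 0.038.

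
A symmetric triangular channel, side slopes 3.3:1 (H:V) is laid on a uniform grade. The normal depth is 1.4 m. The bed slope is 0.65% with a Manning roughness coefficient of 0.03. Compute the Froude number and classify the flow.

subcritical

For a triangular section with side slope z = 3.3: A = zy² = 3.3×1.4² = 6.468 m²; P = 2y√(1+z²) = 2×1.4×3.448 = 9.655 m.
Hydraulic radius R = A/P = 6.468/9.655 = 0.6699 m.
V = (1/n) R^(2/3) √S = (1/0.03) × 0.6699^(2/3) × √0.0065 = 2.058 m/s. Hydraulic depth D_h = A/T = 6.468/9.24 = 0.7 m.
Froude number Fr = V/√(g·D_h) = 2.058/√(9.81×0.7) = 0.785, which is less than 1, so the flow is subcritical.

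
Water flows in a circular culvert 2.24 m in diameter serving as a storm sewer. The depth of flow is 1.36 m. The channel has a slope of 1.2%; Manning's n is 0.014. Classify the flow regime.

For a circular section of diameter D = 2.24 m at depth y = 1.36 m, the central angle is θ = 2 arccos(1 − 2y/D) = 3.574 rad. Then A = (D²/8)(θ − sin θ) = 2.504 m² and P = Dθ/2 = 4.002 m.
Hydraulic radius R = A/P = 2.504/4.002 = 0.6256 m.
V = (1/n) R^(2/3) √S = (1/0.014) × 0.6256^(2/3) × √0.012 = 5.723 m/s. Hydraulic depth D_h = A/T = 2.504/2.188 = 1.144 m.
Froude number Fr = V/√(g·D_h) = 5.723/√(9.81×1.144) = 1.71, which is greater than 1, so the flow is supercritical.

supercritical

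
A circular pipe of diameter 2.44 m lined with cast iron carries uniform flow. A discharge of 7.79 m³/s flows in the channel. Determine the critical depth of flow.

At critical depth, Q² T / (g A³) = 1, i.e. A³/T = Q²/g = 7.79²/9.81 = 6.186.
Trying y = 1.45 m: A³/T = 10.13 — over.
Trying y = 0.907 m: A³/T = 1.681 — short.
Trying y = 1.27 m: A³/T = 6.106 — ≈ 6.186.

y_c = 1.27 m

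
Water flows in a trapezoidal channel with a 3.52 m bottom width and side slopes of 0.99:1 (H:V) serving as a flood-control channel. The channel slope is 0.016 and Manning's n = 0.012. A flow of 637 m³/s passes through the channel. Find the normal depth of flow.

y_n = 4.48 m

Manning's equation rearranged: A R^(2/3) = nQ / (1·√S) = 0.012 × 637 / (√0.016) = 60.43.
Try y = 5.23 m: A R^(2/3) = 83.66 — high.
Try y = 3.22 m: A R^(2/3) = 30.97 — low.
Try y = 4.48 m: A R^(2/3) = 60.46 — close enough.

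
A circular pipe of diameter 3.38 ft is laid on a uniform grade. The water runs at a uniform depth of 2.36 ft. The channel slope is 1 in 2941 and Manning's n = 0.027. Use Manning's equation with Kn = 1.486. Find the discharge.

Q = 6.79 ft³/s

For a circular section of diameter D = 3.38 ft at depth y = 2.36 ft, the central angle is θ = 2 arccos(1 − 2y/D) = 3.957 rad. Then A = (D²/8)(θ − sin θ) = 6.69 ft² and P = Dθ/2 = 6.687 ft.
Hydraulic radius R = A/P = 6.69/6.687 = 1 ft.
Manning's equation: Q = (1.486/n) A R^(2/3) S^(1/2) = (1.486/0.027) × 6.69 × 1^(2/3) × 0.00034^(1/2) = 6.79 ft³/s.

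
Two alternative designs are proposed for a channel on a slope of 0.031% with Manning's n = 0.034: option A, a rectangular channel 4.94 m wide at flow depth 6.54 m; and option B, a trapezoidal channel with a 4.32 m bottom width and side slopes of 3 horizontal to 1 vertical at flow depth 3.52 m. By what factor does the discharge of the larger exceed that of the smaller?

1.73

Channel A: Flow area A = b·y = 4.94 × 6.54 = 32.31 m². Wetted perimeter P = b + 2y = 4.94 + 2×6.54 = 18.02 m. Hydraulic radius R = A/P = 32.31/18.02 = 1.793 m. Q_A = (1/0.034)·32.31·1.793^(2/3)·√0.00031 = 24.69 m³/s.
Channel B: With bottom width b = 4.32 m and side slope z = 3: A = (b + zy)y = (4.32 + 3×3.52)×3.52 = 52.38 m²; P = b + 2y√(1+z²) = 4.32 + 2×3.52×3.162 = 26.58 m. Hydraulic radius R = A/P = 52.38/26.58 = 1.97 m. Q_B = (1/0.034)·52.38·1.97^(2/3)·√0.00031 = 42.63 m³/s.
The larger discharge is 42.63 m³/s and the smaller is 24.69 m³/s; the ratio is 1.73.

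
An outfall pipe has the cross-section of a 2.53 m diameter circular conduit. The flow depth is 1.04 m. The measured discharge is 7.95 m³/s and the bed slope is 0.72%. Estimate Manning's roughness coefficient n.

n = 0.014

For a circular section of diameter D = 2.53 m at depth y = 1.04 m, the central angle is θ = 2 arccos(1 − 2y/D) = 2.784 rad. Then A = (D²/8)(θ − sin θ) = 1.947 m² and P = Dθ/2 = 3.522 m.
Hydraulic radius R = A/P = 1.947/3.522 = 0.553 m.
Rearranging Manning's equation: n = (1/Q) A R^(2/3) S^(1/2) = (1/7.95) × 1.947 × 0.553^(2/3) × √0.0072 = 0.014.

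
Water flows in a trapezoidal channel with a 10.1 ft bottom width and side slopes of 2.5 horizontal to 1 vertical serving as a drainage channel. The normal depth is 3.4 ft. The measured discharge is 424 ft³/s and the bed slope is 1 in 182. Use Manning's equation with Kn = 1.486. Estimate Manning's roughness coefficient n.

With bottom width b = 10.1 ft and side slope z = 2.5: A = (b + zy)y = (10.1 + 2.5×3.4)×3.4 = 63.24 ft²; P = b + 2y√(1+z²) = 10.1 + 2×3.4×2.693 = 28.41 ft.
Hydraulic radius R = A/P = 63.24/28.41 = 2.226 ft.
Rearranging Manning's equation: n = (1.486/Q) A R^(2/3) S^(1/2) = (1.486/424) × 63.24 × 2.226^(2/3) × √0.005495 = 0.028.

n = 0.028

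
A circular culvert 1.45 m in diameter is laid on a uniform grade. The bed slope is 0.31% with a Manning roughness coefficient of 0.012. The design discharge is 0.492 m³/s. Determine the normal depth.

Manning's equation rearranged: A R^(2/3) = nQ / (1·√S) = 0.012 × 0.492 / (√0.0031) = 0.106.
At y = 0.274 m: A R^(2/3) = 0.06552 — too small.
At y = 0.38 m: A R^(2/3) = 0.1262 — too large.
At y = 0.348 m: A R^(2/3) = 0.106 — matches.

y_n = 0.348 m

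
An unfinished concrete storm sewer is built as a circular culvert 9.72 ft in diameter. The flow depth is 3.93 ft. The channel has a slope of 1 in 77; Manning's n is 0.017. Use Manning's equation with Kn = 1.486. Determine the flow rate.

For a circular section of diameter D = 9.72 ft at depth y = 3.93 ft, the central angle is θ = 2 arccos(1 − 2y/D) = 2.757 rad. Then A = (D²/8)(θ − sin θ) = 28.12 ft² and P = Dθ/2 = 13.4 ft.
Hydraulic radius R = A/P = 28.12/13.4 = 2.099 ft.
Manning's equation: Q = (1.486/n) A R^(2/3) S^(1/2) = (1.486/0.017) × 28.12 × 2.099^(2/3) × 0.01299^(1/2) = 459 ft³/s.

Q = 459 ft³/s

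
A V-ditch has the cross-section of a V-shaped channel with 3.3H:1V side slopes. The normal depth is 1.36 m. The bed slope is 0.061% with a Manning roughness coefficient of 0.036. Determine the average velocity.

V = 0.515 m/s

For a triangular section with side slope z = 3.3: A = zy² = 3.3×1.36² = 6.104 m²; P = 2y√(1+z²) = 2×1.36×3.448 = 9.379 m.
Hydraulic radius R = A/P = 6.104/9.379 = 0.6508 m.
From Manning's equation, V = (1/n) R^(2/3) S^(1/2) = (1/0.036) × 0.6508^(2/3) × 0.00061^(1/2) = 0.515 m/s.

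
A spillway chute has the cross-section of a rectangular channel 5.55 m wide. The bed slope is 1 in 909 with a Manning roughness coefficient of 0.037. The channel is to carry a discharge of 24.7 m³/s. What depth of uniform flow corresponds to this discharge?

y_n = 3.66 m

Manning's equation rearranged: A R^(2/3) = nQ / (1·√S) = 0.037 × 24.7 / (√0.0011) = 27.55.
Trying y = 4.16 m: A R^(2/3) = 32.43 — over.
Trying y = 2.49 m: A R^(2/3) = 16.57 — short.
Trying y = 3.66 m: A R^(2/3) = 27.54 — matches.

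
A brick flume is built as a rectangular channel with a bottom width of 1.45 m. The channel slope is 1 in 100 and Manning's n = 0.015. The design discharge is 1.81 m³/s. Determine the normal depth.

y_n = 0.443 m

Manning's equation rearranged: A R^(2/3) = nQ / (1·√S) = 0.015 × 1.81 / (√0.01) = 0.2715.
Try y = 0.372 m: A R^(2/3) = 0.2117 — low.
Try y = 0.498 m: A R^(2/3) = 0.3202 — high.
Try y = 0.443 m: A R^(2/3) = 0.2716 — close enough.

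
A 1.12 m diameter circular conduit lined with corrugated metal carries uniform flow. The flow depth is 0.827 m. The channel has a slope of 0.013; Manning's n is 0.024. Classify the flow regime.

subcritical

For a circular section of diameter D = 1.12 m at depth y = 0.827 m, the central angle is θ = 2 arccos(1 − 2y/D) = 4.136 rad. Then A = (D²/8)(θ − sin θ) = 0.7799 m² and P = Dθ/2 = 2.316 m.
Hydraulic radius R = A/P = 0.7799/2.316 = 0.3368 m.
V = (1/n) R^(2/3) √S = (1/0.024) × 0.3368^(2/3) × √0.013 = 2.299 m/s. Hydraulic depth D_h = A/T = 0.7799/0.9845 = 0.7922 m.
Froude number Fr = V/√(g·D_h) = 2.299/√(9.81×0.7922) = 0.825, which is less than 1, so the flow is subcritical.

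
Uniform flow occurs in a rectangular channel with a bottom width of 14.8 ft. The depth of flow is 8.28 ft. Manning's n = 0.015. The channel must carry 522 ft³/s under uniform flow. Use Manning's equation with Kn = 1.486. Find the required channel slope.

S = 0.0003

Flow area A = b·y = 14.8 × 8.28 = 122.5 ft². Wetted perimeter P = b + 2y = 14.8 + 2×8.28 = 31.36 ft.
Hydraulic radius R = A/P = 122.5/31.36 = 3.908 ft.
From Manning's equation, S = [nQ / (1.486 A R^(2/3))]² = [0.015 × 522 / (1.486 × 122.5 × 3.908^(2/3))]² = 0.0003.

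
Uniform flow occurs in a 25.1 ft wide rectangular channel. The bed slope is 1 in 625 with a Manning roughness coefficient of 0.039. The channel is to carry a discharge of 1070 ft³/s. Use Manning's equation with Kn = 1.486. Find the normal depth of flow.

y_n = 9.19 ft

Manning's equation rearranged: A R^(2/3) = nQ / (1.486·√S) = 0.039 × 1070 / (1.486 × √0.0016) = 702.1.
Try y = 7.57 ft: A R^(2/3) = 534.8 — low.
Try y = 11.7 ft: A R^(2/3) = 975.6 — high.
Try y = 9.19 ft: A R^(2/3) = 701.7 — close enough.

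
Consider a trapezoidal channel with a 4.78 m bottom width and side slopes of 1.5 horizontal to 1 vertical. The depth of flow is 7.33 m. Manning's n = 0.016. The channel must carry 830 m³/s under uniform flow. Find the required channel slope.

With bottom width b = 4.78 m and side slope z = 1.5: A = (b + zy)y = (4.78 + 1.5×7.33)×7.33 = 115.6 m²; P = b + 2y√(1+z²) = 4.78 + 2×7.33×1.803 = 31.21 m.
Hydraulic radius R = A/P = 115.6/31.21 = 3.705 m.
From Manning's equation, S = [nQ / (1 A R^(2/3))]² = [0.016 × 830 / (1 × 115.6 × 3.705^(2/3))]² = 0.0023.

S = 0.0023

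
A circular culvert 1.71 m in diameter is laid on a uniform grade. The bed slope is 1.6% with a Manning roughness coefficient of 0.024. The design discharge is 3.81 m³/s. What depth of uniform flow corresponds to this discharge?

Manning's equation rearranged: A R^(2/3) = nQ / (1·√S) = 0.024 × 3.81 / (√0.016) = 0.7229.
At y = 0.738 m: A R^(2/3) = 0.504 — too small.
At y = 1.05 m: A R^(2/3) = 0.9069 — too large.
At y = 0.91 m: A R^(2/3) = 0.7233 — close enough.

y_n = 0.91 m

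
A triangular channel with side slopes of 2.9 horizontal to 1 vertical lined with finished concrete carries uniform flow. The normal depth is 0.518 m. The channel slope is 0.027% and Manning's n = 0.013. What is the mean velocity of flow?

For a triangular section with side slope z = 2.9: A = zy² = 2.9×0.518² = 0.7781 m²; P = 2y√(1+z²) = 2×0.518×3.068 = 3.178 m.
Hydraulic radius R = A/P = 0.7781/3.178 = 0.2449 m.
From Manning's equation, V = (1/n) R^(2/3) S^(1/2) = (1/0.013) × 0.2449^(2/3) × 0.00027^(1/2) = 0.495 m/s.

V = 0.495 m/s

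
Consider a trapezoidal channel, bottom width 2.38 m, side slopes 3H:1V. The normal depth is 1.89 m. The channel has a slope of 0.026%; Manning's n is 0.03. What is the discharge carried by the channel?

Q = 8.51 m³/s

With bottom width b = 2.38 m and side slope z = 3: A = (b + zy)y = (2.38 + 3×1.89)×1.89 = 15.21 m²; P = b + 2y√(1+z²) = 2.38 + 2×1.89×3.162 = 14.33 m.
Hydraulic radius R = A/P = 15.21/14.33 = 1.061 m.
Manning's equation: Q = (1/n) A R^(2/3) S^(1/2) = (1/0.03) × 15.21 × 1.061^(2/3) × 0.00026^(1/2) = 8.51 m³/s.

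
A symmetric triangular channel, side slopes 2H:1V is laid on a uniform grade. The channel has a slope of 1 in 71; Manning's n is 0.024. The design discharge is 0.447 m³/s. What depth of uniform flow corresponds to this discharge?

Manning's equation rearranged: A R^(2/3) = nQ / (1·√S) = 0.024 × 0.447 / (√0.01408) = 0.0904.
Try y = 0.418 m: A R^(2/3) = 0.1142 — too large.
Try y = 0.261 m: A R^(2/3) = 0.03254 — too small.
Try y = 0.383 m: A R^(2/3) = 0.09048 — ≈ 0.0904.

y_n = 0.383 m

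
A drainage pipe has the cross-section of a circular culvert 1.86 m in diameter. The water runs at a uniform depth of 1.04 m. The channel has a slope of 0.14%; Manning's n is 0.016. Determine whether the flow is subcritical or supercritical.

subcritical

For a circular section of diameter D = 1.86 m at depth y = 1.04 m, the central angle is θ = 2 arccos(1 − 2y/D) = 3.379 rad. Then A = (D²/8)(θ − sin θ) = 1.563 m² and P = Dθ/2 = 3.142 m.
Hydraulic radius R = A/P = 1.563/3.142 = 0.4973 m.
V = (1/n) R^(2/3) √S = (1/0.016) × 0.4973^(2/3) × √0.0014 = 1.468 m/s. Hydraulic depth D_h = A/T = 1.563/1.847 = 0.8461 m.
Froude number Fr = V/√(g·D_h) = 1.468/√(9.81×0.8461) = 0.51, which is less than 1, so the flow is subcritical.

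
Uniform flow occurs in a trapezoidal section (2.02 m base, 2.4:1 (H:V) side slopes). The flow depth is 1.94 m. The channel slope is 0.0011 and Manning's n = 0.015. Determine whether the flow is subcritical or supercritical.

subcritical

With bottom width b = 2.02 m and side slope z = 2.4: A = (b + zy)y = (2.02 + 2.4×1.94)×1.94 = 12.95 m²; P = b + 2y√(1+z²) = 2.02 + 2×1.94×2.6 = 12.11 m.
Hydraulic radius R = A/P = 12.95/12.11 = 1.07 m.
V = (1/n) R^(2/3) √S = (1/0.015) × 1.07^(2/3) × √0.0011 = 2.313 m/s. Hydraulic depth D_h = A/T = 12.95/11.33 = 1.143 m.
Froude number Fr = V/√(g·D_h) = 2.313/√(9.81×1.143) = 0.691, which is less than 1, so the flow is subcritical.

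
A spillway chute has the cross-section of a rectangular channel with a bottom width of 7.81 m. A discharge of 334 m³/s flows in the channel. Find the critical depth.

y_c = 5.71 m

For a rectangular channel, critical depth y_c = (q²/g)^(1/3) where q = Q/b = 334/7.81 = 42.77 m²/s.
So y_c = (42.77²/9.81)^(1/3) = 5.71 m.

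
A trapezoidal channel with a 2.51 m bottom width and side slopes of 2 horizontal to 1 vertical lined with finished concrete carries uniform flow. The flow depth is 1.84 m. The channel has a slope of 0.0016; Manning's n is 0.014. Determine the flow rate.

With bottom width b = 2.51 m and side slope z = 2: A = (b + zy)y = (2.51 + 2×1.84)×1.84 = 11.39 m²; P = b + 2y√(1+z²) = 2.51 + 2×1.84×2.236 = 10.74 m.
Hydraulic radius R = A/P = 11.39/10.74 = 1.061 m.
Manning's equation: Q = (1/n) A R^(2/3) S^(1/2) = (1/0.014) × 11.39 × 1.061^(2/3) × 0.0016^(1/2) = 33.8 m³/s.

Q = 33.8 m³/s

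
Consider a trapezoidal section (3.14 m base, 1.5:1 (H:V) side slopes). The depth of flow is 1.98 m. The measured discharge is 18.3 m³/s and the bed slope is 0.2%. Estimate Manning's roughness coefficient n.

With bottom width b = 3.14 m and side slope z = 1.5: A = (b + zy)y = (3.14 + 1.5×1.98)×1.98 = 12.1 m²; P = b + 2y√(1+z²) = 3.14 + 2×1.98×1.803 = 10.28 m.
Hydraulic radius R = A/P = 12.1/10.28 = 1.177 m.
Rearranging Manning's equation: n = (1/Q) A R^(2/3) S^(1/2) = (1/18.3) × 12.1 × 1.177^(2/3) × √0.002 = 0.033.

n = 0.033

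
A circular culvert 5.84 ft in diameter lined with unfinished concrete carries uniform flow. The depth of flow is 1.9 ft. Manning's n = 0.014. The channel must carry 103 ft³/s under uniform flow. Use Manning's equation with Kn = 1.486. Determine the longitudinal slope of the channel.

S = 0.0151

For a circular section of diameter D = 5.84 ft at depth y = 1.9 ft, the central angle is θ = 2 arccos(1 − 2y/D) = 2.428 rad. Then A = (D²/8)(θ − sin θ) = 7.56 ft² and P = Dθ/2 = 7.09 ft.
Hydraulic radius R = A/P = 7.56/7.09 = 1.066 ft.
From Manning's equation, S = [nQ / (1.486 A R^(2/3))]² = [0.014 × 103 / (1.486 × 7.56 × 1.066^(2/3))]² = 0.0151.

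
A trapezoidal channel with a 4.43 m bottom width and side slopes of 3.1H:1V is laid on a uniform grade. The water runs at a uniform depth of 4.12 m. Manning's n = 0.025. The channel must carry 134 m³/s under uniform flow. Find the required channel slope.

With bottom width b = 4.43 m and side slope z = 3.1: A = (b + zy)y = (4.43 + 3.1×4.12)×4.12 = 70.87 m²; P = b + 2y√(1+z²) = 4.43 + 2×4.12×3.257 = 31.27 m.
Hydraulic radius R = A/P = 70.87/31.27 = 2.266 m.
From Manning's equation, S = [nQ / (1 A R^(2/3))]² = [0.025 × 134 / (1 × 70.87 × 2.266^(2/3))]² = 0.00075.

S = 0.00075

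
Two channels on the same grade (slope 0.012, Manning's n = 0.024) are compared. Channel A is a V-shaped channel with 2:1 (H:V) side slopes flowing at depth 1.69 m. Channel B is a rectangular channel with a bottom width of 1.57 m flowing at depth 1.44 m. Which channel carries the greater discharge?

Channel A: For a triangular section with side slope z = 2: A = zy² = 2×1.69² = 5.712 m²; P = 2y√(1+z²) = 2×1.69×2.236 = 7.558 m. Hydraulic radius R = A/P = 5.712/7.558 = 0.7558 m. Q_A = (1/0.024)·5.712·0.7558^(2/3)·√0.012 = 21.63 m³/s.
Channel B: Flow area A = b·y = 1.57 × 1.44 = 2.261 m². Wetted perimeter P = b + 2y = 1.57 + 2×1.44 = 4.45 m. Hydraulic radius R = A/P = 2.261/4.45 = 0.508 m. Q_B = (1/0.024)·2.261·0.508^(2/3)·√0.012 = 6.57 m³/s.
Q_A = 21.63 m³/s vs Q_B = 6.57 m³/s, so channel A carries more.

channel A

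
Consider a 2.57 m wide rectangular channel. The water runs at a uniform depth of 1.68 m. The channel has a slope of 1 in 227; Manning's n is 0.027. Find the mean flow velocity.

Flow area A = b·y = 2.57 × 1.68 = 4.318 m². Wetted perimeter P = b + 2y = 2.57 + 2×1.68 = 5.93 m.
Hydraulic radius R = A/P = 4.318/5.93 = 0.7281 m.
From Manning's equation, V = (1/n) R^(2/3) S^(1/2) = (1/0.027) × 0.7281^(2/3) × 0.004405^(1/2) = 1.99 m/s.

V = 1.99 m/s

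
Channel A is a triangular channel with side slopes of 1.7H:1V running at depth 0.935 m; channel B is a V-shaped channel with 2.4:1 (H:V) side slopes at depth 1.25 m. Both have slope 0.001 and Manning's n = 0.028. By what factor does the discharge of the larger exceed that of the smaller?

Channel A: For a triangular section with side slope z = 1.7: A = zy² = 1.7×0.935² = 1.486 m²; P = 2y√(1+z²) = 2×0.935×1.972 = 3.688 m. Hydraulic radius R = A/P = 1.486/3.688 = 0.403 m. Q_A = (1/0.028)·1.486·0.403^(2/3)·√0.001 = 0.9157 m³/s.
Channel B: For a triangular section with side slope z = 2.4: A = zy² = 2.4×1.25² = 3.75 m²; P = 2y√(1+z²) = 2×1.25×2.6 = 6.5 m. Hydraulic radius R = A/P = 3.75/6.5 = 0.5769 m. Q_B = (1/0.028)·3.75·0.5769^(2/3)·√0.001 = 2.935 m³/s.
The larger discharge is 2.935 m³/s and the smaller is 0.9157 m³/s; the ratio is 3.21.

3.21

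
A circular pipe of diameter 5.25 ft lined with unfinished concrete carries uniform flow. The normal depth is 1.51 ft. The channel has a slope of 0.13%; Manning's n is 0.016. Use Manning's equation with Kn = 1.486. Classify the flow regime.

subcritical

For a circular section of diameter D = 5.25 ft at depth y = 1.51 ft, the central angle is θ = 2 arccos(1 − 2y/D) = 2.264 rad. Then A = (D²/8)(θ − sin θ) = 5.151 ft² and P = Dθ/2 = 5.944 ft.
Hydraulic radius R = A/P = 5.151/5.944 = 0.8667 ft.
V = (1.486/n) R^(2/3) √S = (1.486/0.016) × 0.8667^(2/3) × √0.0013 = 3.044 ft/s. Hydraulic depth D_h = A/T = 5.151/4.753 = 1.084 ft.
Froude number Fr = V/√(g·D_h) = 3.044/√(32.2×1.084) = 0.515, which is less than 1, so the flow is subcritical.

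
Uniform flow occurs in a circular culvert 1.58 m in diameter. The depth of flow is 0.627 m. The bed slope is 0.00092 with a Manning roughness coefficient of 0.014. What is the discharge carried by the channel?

Q = 0.76 m³/s

For a circular section of diameter D = 1.58 m at depth y = 0.627 m, the central angle is θ = 2 arccos(1 − 2y/D) = 2.726 rad. Then A = (D²/8)(θ − sin θ) = 0.7246 m² and P = Dθ/2 = 2.153 m.
Hydraulic radius R = A/P = 0.7246/2.153 = 0.3365 m.
Manning's equation: Q = (1/n) A R^(2/3) S^(1/2) = (1/0.014) × 0.7246 × 0.3365^(2/3) × 0.00092^(1/2) = 0.76 m³/s.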